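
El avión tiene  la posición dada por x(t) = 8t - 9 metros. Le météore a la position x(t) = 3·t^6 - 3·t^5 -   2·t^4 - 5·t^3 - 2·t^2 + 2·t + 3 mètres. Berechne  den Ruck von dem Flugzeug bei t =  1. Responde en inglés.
We must differentiate our position equation x(t) = 8·t - 9 3 times. The derivative of position gives velocity: v(t) = 8. The derivative of velocity gives acceleration: a(t) = 0. The derivative of acceleration gives jerk: j(t) = 0. We have jerk j(t) = 0. Substituting t = 1: j(1) = 0.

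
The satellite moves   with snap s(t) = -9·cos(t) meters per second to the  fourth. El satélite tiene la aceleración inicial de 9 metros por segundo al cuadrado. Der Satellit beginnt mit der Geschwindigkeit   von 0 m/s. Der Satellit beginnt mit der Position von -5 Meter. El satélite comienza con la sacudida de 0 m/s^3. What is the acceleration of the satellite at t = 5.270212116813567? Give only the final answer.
At t = 5.270212116813567, a = 4.76406523814495.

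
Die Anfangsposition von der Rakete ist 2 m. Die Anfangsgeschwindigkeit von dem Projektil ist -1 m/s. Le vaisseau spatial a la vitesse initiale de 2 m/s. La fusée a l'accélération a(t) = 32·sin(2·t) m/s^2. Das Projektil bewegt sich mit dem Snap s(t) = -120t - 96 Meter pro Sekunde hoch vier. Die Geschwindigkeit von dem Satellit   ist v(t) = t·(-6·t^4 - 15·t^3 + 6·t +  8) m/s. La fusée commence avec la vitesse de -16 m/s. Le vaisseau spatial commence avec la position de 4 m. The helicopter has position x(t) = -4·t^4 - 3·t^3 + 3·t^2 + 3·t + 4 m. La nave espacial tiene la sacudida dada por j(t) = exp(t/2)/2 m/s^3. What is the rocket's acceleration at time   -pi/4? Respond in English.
We have acceleration a(t) = 32·sin(2·t). Substituting t = -pi/4: a(-pi/4) = -32.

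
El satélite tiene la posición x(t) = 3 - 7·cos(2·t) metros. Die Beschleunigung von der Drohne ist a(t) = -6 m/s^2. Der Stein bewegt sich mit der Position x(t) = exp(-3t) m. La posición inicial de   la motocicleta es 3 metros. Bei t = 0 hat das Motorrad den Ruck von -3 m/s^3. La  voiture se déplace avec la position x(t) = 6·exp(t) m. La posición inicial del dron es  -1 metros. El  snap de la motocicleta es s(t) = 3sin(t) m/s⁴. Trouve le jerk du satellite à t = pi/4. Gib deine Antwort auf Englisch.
We must differentiate our position equation x(t) = 3 - 7·cos(2·t) 3 times. Differentiating position, we get velocity: v(t) = 14·sin(2·t). Taking d/dt of v(t), we find a(t) = 28·cos(2·t). The derivative of acceleration gives jerk: j(t) = -56·sin(2·t). We have jerk j(t) = -56·sin(2·t). Substituting t = pi/4: j(pi/4) = -56.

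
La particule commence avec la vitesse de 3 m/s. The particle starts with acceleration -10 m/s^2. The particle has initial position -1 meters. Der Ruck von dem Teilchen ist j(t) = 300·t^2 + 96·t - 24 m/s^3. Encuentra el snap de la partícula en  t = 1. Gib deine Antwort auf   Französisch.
En partant du jerk j(t) = 300·t^2 + 96·t - 24, nous prenons 1 dérivée. En dérivant le jerk, nous obtenons le snap: s(t) = 600·t + 96. De l'équation du snap s(t) = 600·t + 96, nous substituons t = 1 pour obtenir s = 696.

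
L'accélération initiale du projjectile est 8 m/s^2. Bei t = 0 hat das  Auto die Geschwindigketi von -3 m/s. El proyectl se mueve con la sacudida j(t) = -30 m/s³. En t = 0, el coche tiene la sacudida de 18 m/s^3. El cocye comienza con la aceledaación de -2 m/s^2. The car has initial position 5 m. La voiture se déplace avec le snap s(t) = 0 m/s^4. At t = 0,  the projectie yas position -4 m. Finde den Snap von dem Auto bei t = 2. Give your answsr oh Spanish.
Tenemos el snap s(t) = 0. Sustituyendo t = 2: s(2) = 0.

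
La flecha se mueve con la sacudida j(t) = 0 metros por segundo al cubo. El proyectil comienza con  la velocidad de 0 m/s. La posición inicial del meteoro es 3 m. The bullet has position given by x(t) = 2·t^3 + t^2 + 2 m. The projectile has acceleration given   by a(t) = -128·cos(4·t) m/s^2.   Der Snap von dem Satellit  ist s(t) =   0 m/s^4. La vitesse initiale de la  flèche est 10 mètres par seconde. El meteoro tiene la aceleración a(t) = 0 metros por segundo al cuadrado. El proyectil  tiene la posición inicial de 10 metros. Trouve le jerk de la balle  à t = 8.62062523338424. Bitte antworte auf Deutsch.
Wir müssen unsere Gleichung für die Position x(t) = 2·t^3 + t^2 + 2 3-mal ableiten. Mit d/dt von x(t) finden wir v(t) = 6·t^2 + 2·t. Die Ableitung von der Geschwindigkeit ergibt die Beschleunigung: a(t) = 12·t + 2. Mit d/dt von a(t) finden wir j(t) = 12. Aus der Gleichung für den Ruck j(t) = 12, setzen wir t = 8.62062523338424 ein und erhalten j = 12.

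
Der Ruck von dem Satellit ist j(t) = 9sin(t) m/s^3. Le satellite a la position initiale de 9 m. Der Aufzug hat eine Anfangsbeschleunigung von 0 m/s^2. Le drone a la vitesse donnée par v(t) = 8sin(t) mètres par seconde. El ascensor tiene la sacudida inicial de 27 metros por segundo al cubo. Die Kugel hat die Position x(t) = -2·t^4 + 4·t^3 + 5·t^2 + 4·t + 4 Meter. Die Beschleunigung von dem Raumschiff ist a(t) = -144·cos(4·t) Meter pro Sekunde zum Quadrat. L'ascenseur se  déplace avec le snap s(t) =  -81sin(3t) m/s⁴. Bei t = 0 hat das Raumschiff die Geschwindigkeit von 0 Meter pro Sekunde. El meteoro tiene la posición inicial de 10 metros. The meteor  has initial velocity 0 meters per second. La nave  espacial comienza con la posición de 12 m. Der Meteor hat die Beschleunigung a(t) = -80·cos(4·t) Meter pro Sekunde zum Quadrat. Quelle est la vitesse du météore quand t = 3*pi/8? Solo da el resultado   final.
v(3*pi/8) = 20.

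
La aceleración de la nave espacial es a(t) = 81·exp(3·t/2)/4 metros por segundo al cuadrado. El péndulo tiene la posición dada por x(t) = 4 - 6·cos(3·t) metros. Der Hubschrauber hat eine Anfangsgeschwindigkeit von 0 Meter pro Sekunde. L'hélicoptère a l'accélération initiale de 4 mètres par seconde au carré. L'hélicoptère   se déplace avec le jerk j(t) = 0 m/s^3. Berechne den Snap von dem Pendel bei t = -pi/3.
Wir müssen unsere Gleichung für die Position x(t) = 4 - 6·cos(3·t) 4-mal ableiten. Mit d/dt von x(t) finden wir v(t) = 18·sin(3·t). Durch Ableiten von der Geschwindigkeit erhalten wir die Beschleunigung: a(t) = 54·cos(3·t). Die Ableitung von der Beschleunigung ergibt den Ruck: j(t) = -162·sin(3·t). Die Ableitung von dem Ruck ergibt den Snap: s(t) = -486·cos(3·t). Mit s(t) = -486·cos(3·t) und Einsetzen von t = -pi/3, finden wir s = 486.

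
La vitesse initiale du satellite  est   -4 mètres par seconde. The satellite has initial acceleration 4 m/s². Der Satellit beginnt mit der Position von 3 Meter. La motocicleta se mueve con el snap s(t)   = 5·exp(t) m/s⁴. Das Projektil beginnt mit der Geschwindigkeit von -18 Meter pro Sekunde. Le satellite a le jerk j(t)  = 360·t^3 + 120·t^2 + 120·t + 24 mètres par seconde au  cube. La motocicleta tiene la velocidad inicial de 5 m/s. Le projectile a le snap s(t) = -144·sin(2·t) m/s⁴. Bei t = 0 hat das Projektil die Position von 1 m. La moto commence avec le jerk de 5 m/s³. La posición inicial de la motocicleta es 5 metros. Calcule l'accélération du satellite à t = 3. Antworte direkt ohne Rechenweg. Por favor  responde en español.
a(3) = 8986.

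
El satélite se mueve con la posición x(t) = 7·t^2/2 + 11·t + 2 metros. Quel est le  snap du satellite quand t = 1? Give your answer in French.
Pour résoudre ceci, nous devons prendre 4 dérivées de notre équation de la position x(t) = 7·t^2/2 + 11·t + 2. En prenant d/dt de x(t), nous trouvons v(t) = 7·t + 11. La dérivée de la vitesse donne l'accélération: a(t) = 7. En dérivant l'accélération, nous obtenons le jerk: j(t) = 0. En prenant d/dt de j(t), nous trouvons s(t) = 0. De l'équation du snap s(t) = 0, nous substituons t = 1 pour obtenir s = 0.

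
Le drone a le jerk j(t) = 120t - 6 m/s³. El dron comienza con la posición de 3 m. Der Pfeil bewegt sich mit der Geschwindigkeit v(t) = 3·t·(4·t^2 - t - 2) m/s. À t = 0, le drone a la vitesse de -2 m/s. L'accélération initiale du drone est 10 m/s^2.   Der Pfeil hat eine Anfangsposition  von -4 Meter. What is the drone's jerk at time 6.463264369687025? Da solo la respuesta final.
j(6.463264369687025) = 769.591724362443.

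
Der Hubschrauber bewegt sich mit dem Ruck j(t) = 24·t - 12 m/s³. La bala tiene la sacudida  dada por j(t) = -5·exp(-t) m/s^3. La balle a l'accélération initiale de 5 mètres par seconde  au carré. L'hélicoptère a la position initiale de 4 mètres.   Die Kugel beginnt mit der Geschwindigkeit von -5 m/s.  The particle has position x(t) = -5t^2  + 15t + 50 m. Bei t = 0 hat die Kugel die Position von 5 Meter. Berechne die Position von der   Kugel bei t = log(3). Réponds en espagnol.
Partiendo de la sacudida j(t) = -5·exp(-t), tomamos 3 integrales. La integral de la sacudida, con a(0) = 5, da la aceleración: a(t) = 5·exp(-t). Tomando ∫a(t)dt y aplicando v(0) = -5, encontramos v(t) = -5·exp(-t). Integrando la velocidad y usando la condición inicial x(0) = 5, obtenemos x(t) = 5·exp(-t). Usando x(t) = 5·exp(-t) y sustituyendo t = log(3), encontramos x = 5/3.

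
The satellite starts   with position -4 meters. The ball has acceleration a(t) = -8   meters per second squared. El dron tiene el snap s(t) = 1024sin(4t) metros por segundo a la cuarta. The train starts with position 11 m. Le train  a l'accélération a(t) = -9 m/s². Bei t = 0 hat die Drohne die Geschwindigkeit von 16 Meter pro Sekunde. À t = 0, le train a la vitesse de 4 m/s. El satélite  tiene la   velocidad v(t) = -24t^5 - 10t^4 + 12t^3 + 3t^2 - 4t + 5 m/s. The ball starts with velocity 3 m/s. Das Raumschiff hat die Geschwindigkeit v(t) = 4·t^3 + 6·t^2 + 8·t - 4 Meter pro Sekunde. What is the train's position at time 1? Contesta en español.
Necesitamos integrar nuestra ecuación de la aceleración a(t) = -9 2 veces. La integral de la aceleración es la velocidad. Usando v(0) = 4, obtenemos v(t) = 4 - 9·t. Tomando ∫v(t)dt y aplicando x(0) = 11, encontramos x(t) = -9·t^2/2 + 4·t + 11. Usando x(t) = -9·t^2/2 + 4·t + 11 y sustituyendo t = 1, encontramos x = 21/2.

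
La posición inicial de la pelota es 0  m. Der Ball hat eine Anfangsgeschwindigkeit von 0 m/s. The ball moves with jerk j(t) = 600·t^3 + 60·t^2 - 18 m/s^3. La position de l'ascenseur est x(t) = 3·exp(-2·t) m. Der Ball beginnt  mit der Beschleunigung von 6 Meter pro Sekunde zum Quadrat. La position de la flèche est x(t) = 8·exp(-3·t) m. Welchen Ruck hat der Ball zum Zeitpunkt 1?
Mit j(t) = 600·t^3 + 60·t^2 - 18 und Einsetzen von t = 1, finden wir j = 642.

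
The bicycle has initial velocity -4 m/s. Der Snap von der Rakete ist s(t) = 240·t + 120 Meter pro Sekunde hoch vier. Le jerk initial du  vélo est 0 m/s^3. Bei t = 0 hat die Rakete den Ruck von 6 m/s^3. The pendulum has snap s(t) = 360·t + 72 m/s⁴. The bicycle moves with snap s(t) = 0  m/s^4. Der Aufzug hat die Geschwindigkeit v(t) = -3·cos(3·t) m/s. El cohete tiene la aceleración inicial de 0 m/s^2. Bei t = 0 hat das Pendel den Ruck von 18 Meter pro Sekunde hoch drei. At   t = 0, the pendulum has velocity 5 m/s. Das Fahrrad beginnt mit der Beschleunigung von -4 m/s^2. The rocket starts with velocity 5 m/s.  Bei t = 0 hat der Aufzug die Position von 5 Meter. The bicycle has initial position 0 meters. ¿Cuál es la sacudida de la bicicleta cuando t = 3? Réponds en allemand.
Wir müssen unsere Gleichung für den Snap s(t) = 0 1-mal integrieren. Durch Integration von dem Snap und Verwendung der Anfangsbedingung j(0) = 0, erhalten wir j(t) = 0. Mit j(t) = 0 und Einsetzen von t = 3, finden wir j = 0.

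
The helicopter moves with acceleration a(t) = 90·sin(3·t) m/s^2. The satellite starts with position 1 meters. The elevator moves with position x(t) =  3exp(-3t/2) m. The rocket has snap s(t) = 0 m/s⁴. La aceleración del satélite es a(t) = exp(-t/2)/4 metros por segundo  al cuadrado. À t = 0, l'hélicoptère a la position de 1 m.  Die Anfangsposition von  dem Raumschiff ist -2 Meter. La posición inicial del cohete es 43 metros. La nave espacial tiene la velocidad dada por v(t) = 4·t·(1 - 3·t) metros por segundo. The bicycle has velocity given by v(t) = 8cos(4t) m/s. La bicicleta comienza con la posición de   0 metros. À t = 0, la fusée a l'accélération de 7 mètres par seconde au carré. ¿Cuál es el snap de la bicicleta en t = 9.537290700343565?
Partiendo de la velocidad v(t) = 8·cos(4·t), tomamos 3 derivadas. La derivada de la velocidad da la aceleración: a(t) = -32·sin(4·t). Derivando la aceleración, obtenemos la sacudida: j(t) = -128·cos(4·t). Derivando la sacudida, obtenemos el snap: s(t) = 512·sin(4·t). Usando s(t) = 512·sin(4·t) y sustituyendo t = 9.537290700343565, encontramos s = 222.725846424117.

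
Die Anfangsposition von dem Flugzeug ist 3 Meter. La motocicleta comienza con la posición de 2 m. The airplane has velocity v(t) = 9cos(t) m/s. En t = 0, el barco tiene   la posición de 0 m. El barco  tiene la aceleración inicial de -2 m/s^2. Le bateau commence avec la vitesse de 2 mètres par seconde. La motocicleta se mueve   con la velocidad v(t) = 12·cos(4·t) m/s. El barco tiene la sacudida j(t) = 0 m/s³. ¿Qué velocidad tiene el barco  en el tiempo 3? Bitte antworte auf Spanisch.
Necesitamos integrar nuestra ecuación de la sacudida j(t) = 0 2 veces. Tomando ∫j(t)dt y aplicando a(0) = -2, encontramos a(t) = -2. La integral de la aceleración, con v(0) = 2, da la velocidad: v(t) = 2 - 2·t. Usando v(t) = 2 - 2·t y sustituyendo t = 3, encontramos v = -4.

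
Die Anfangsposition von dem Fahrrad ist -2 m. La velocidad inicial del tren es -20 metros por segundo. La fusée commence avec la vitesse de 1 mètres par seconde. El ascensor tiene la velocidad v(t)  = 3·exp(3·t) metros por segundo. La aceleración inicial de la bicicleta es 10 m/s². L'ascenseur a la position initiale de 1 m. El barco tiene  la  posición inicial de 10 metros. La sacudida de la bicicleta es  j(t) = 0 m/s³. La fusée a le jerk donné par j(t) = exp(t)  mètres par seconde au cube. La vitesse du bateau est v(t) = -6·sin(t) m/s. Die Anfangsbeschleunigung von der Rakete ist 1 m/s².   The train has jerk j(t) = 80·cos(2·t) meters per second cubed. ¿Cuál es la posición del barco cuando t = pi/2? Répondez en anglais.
We must find the antiderivative of our velocity equation v(t) = -6·sin(t) 1 time. Taking ∫v(t)dt and applying x(0) = 10, we find x(t) = 6·cos(t) + 4. Using x(t) = 6·cos(t) + 4 and substituting t = pi/2, we find x = 4.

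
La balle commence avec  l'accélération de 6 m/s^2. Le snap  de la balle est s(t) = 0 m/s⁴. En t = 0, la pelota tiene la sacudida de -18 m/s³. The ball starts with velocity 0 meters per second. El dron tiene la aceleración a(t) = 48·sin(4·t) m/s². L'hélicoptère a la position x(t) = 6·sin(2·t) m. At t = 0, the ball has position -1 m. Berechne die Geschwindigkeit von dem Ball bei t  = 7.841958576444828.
Um dies zu lösen, müssen wir 3 Stammfunktionen unserer Gleichung für den Snap s(t) = 0 finden. Die Stammfunktion von dem Snap ist der Ruck. Mit j(0) = -18 erhalten wir j(t) = -18. Durch Integration von dem Ruck und Verwendung der Anfangsbedingung a(0) = 6, erhalten wir a(t) = 6 - 18·t. Durch Integration von der Beschleunigung und Verwendung der Anfangsbedingung v(0) = 0, erhalten wir v(t) = 3·t·(2 - 3·t). Wir haben die Geschwindigkeit v(t) = 3·t·(2 - 3·t). Durch Einsetzen von t = 7.841958576444828: v(7.841958576444828) = -506.415077373420.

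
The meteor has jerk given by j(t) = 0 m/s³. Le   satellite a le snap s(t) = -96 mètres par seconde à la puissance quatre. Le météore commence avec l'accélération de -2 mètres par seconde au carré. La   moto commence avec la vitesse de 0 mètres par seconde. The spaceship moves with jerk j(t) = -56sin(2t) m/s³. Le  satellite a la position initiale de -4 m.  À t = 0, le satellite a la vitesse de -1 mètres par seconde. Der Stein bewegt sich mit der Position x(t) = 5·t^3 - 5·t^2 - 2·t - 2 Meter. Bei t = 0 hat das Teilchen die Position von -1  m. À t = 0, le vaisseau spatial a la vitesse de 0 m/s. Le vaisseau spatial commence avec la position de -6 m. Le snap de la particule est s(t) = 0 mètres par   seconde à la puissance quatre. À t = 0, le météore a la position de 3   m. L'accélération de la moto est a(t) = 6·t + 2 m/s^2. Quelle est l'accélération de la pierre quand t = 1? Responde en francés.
Pour résoudre ceci, nous devons prendre 2 dérivées de notre équation de la position x(t) = 5·t^3 - 5·t^2 - 2·t - 2. La dérivée de la position donne la vitesse: v(t) = 15·t^2 - 10·t - 2. La dérivée de la vitesse donne l'accélération: a(t) = 30·t - 10. Nous avons l'accélération a(t) = 30·t - 10. En substituant t = 1: a(1) = 20.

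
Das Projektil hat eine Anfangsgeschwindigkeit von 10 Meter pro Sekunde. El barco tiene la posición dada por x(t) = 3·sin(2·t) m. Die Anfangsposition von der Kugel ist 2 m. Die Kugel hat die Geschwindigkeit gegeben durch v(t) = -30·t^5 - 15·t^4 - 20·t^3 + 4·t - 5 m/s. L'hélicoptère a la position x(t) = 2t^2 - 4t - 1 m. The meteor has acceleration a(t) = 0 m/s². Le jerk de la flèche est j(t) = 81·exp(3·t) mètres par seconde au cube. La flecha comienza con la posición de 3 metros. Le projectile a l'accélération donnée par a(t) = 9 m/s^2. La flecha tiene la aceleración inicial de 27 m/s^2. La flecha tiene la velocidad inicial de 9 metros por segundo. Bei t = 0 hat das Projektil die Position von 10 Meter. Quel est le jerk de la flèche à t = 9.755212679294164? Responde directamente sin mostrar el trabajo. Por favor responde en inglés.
The jerk at t = 9.755212679294164 is j = 415326964638856.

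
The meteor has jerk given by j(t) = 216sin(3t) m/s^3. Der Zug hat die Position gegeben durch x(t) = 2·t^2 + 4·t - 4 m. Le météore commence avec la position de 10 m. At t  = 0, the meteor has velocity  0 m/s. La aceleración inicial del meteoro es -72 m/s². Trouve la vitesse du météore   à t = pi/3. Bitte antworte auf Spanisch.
Necesitamos integrar nuestra ecuación de la sacudida j(t) = 216·sin(3·t) 2 veces. La integral de la sacudida, con a(0) = -72, da la aceleración: a(t) = -72·cos(3·t). La integral de la aceleración es la velocidad. Usando v(0) = 0, obtenemos v(t) = -24·sin(3·t). Usando v(t) = -24·sin(3·t) y sustituyendo t = pi/3, encontramos v = 0.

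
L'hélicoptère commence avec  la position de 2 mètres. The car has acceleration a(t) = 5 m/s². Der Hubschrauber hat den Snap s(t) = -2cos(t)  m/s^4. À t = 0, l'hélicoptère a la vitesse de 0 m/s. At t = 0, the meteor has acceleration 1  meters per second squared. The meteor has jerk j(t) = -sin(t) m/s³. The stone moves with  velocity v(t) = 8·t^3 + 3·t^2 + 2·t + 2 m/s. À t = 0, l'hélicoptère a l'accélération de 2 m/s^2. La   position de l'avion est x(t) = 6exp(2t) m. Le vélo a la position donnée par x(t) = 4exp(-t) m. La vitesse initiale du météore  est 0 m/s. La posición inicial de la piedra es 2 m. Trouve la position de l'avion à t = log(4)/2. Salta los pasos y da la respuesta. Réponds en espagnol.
La posición en t = log(4)/2 es x = 24.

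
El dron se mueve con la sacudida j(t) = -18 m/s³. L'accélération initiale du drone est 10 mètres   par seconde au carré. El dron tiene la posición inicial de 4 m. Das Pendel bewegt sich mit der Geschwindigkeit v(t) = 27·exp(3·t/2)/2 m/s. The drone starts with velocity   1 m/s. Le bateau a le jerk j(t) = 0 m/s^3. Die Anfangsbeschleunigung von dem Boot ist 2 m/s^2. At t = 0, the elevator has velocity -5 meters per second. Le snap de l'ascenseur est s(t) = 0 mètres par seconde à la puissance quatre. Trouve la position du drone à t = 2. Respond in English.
Starting from jerk j(t) = -18, we take 3 integrals. Finding the antiderivative of j(t) and using a(0) = 10: a(t) = 10 - 18·t. Finding the antiderivative of a(t) and using v(0) = 1: v(t) = -9·t^2 + 10·t + 1. Finding the integral of v(t) and using x(0) = 4: x(t) = -3·t^3 + 5·t^2 + t + 4. We have position x(t) = -3·t^3 + 5·t^2 + t + 4. Substituting t = 2: x(2) = 2.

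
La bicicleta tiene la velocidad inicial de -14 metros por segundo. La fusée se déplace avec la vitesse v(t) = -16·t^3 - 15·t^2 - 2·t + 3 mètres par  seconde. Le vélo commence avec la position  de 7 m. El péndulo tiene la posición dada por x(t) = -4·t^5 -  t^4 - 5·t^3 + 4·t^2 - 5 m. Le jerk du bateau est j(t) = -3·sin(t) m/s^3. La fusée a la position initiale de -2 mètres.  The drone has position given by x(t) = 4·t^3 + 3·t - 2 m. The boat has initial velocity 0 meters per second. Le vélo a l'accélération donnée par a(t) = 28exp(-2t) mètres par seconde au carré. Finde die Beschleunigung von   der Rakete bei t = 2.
Um dies zu lösen, müssen wir 1 Ableitung unserer Gleichung für die Geschwindigkeit v(t) = -16·t^3 - 15·t^2 - 2·t + 3 nehmen. Mit d/dt von v(t) finden wir a(t) = -48·t^2 - 30·t - 2. Mit a(t) = -48·t^2 - 30·t - 2 und Einsetzen von t = 2, finden wir a = -254.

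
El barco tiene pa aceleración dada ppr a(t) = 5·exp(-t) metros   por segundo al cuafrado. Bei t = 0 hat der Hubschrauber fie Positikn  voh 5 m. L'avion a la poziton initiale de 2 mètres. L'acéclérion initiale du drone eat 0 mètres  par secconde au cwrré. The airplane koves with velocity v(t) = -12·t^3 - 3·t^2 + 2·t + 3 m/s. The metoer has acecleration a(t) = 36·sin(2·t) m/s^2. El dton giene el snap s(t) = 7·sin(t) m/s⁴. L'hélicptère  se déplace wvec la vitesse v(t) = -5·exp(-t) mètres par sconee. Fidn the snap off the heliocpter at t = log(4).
To solve this, we need to take 3 derivatives of our velocity equation v(t) = -5·exp(-t). Differentiating velocity, we get acceleration: a(t) = 5·exp(-t). The derivative of acceleration gives jerk: j(t) = -5·exp(-t). The derivative of jerk gives snap: s(t) = 5·exp(-t). From the given snap equation s(t) = 5·exp(-t), we substitute t = log(4) to get s = 5/4.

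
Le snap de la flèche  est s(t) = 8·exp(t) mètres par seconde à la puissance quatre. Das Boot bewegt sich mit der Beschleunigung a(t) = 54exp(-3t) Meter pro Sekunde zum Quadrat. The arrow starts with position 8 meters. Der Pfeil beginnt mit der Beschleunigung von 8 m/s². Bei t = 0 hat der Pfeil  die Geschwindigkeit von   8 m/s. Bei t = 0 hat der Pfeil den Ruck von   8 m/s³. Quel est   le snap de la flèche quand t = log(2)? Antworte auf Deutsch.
Mit s(t) = 8·exp(t) und Einsetzen von t = log(2), finden wir s = 16.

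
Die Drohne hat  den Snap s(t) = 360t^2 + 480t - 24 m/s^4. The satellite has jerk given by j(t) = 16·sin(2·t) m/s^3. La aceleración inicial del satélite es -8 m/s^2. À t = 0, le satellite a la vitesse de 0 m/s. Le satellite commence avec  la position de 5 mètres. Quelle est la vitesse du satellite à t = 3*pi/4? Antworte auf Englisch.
To find the answer, we compute 2 integrals of j(t) = 16·sin(2·t). The antiderivative of jerk is acceleration. Using a(0) = -8, we get a(t) = -8·cos(2·t). Integrating acceleration and using the initial condition v(0) = 0, we get v(t) = -4·sin(2·t). From the given velocity equation v(t) = -4·sin(2·t), we substitute t = 3*pi/4 to get v = 4.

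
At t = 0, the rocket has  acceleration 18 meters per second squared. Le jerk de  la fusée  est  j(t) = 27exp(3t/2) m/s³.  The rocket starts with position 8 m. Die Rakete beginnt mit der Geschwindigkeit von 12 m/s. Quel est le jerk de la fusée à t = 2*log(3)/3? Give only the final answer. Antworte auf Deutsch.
Der Ruck bei t = 2*log(3)/3 ist j = 81.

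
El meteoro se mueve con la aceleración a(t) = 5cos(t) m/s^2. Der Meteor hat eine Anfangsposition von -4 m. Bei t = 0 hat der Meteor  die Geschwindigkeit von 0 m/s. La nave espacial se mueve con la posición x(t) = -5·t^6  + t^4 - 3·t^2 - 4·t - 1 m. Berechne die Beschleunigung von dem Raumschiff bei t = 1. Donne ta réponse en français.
En partant de la position x(t) = -5·t^6 + t^4 - 3·t^2 - 4·t - 1, nous prenons 2 dérivées. La dérivée de la position donne la vitesse: v(t) = -30·t^5 + 4·t^3 - 6·t - 4. En prenant d/dt de v(t), nous trouvons a(t) = -150·t^4 + 12·t^2 - 6. Nous avons l'accélération a(t) = -150·t^4 + 12·t^2 - 6. En substituant t = 1: a(1) = -144.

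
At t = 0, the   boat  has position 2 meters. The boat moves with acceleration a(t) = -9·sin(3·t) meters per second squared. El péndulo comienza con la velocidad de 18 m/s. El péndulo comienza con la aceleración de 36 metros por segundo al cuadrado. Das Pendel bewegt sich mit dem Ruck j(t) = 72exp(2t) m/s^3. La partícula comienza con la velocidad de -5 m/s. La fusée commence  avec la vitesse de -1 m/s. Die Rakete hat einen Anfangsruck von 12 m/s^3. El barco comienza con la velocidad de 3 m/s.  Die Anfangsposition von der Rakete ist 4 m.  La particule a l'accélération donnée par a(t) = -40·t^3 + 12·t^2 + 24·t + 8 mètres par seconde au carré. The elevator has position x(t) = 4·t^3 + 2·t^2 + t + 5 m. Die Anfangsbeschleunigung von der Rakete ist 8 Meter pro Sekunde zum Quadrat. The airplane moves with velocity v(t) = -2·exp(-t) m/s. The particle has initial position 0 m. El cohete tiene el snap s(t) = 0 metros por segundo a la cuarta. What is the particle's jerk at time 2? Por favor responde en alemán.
Ausgehend von der Beschleunigung a(t) = -40·t^3 + 12·t^2 + 24·t + 8, nehmen wir 1 Ableitung. Mit d/dt von a(t) finden wir j(t) = -120·t^2 + 24·t + 24. Aus der Gleichung für den Ruck j(t) = -120·t^2 + 24·t + 24, setzen wir t = 2 ein und erhalten j = -408.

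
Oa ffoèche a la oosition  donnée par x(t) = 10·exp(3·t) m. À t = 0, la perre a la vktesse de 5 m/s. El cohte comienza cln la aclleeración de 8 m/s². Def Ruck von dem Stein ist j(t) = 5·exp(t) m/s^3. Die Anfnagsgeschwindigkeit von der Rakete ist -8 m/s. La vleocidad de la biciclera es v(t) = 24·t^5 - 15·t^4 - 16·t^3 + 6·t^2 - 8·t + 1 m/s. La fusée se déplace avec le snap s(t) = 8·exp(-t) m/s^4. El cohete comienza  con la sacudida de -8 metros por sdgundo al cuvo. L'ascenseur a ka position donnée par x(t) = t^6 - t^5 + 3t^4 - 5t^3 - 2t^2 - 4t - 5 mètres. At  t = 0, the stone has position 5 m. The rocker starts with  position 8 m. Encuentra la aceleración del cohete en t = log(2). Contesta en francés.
Nous devons trouver l'intégrale de notre équation du snap s(t) = 8·exp(-t) 2 fois. L'intégrale du snap est le jerk. En utilisant j(0) = -8, nous obtenons j(t) = -8·exp(-t). La primitive du jerk, avec a(0) = 8, donne l'accélération: a(t) = 8·exp(-t). Nous avons l'accélération a(t) = 8·exp(-t). En substituant t = log(2): a(log(2)) = 4.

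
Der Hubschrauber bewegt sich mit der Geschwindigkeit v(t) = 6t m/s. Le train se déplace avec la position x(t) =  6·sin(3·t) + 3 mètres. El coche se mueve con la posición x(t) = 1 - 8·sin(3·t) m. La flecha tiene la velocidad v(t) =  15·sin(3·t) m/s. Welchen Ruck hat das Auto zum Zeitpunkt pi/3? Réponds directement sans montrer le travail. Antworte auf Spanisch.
La sacudida en t = pi/3 es j = -216.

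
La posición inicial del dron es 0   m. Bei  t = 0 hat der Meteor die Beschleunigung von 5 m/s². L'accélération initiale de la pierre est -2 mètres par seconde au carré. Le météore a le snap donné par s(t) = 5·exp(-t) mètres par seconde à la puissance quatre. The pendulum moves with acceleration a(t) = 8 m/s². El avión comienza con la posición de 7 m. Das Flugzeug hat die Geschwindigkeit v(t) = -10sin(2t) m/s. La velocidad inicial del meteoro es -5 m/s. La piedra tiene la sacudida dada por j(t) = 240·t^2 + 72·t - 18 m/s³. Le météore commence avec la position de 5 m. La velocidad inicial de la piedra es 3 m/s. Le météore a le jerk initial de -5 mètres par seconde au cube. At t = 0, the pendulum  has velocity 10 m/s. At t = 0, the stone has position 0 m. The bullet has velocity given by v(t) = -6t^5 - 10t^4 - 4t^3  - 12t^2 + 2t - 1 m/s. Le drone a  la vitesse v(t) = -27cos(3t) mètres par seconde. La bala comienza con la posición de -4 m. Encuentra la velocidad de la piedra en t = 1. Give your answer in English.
To find the answer, we compute 2 antiderivatives of j(t) = 240·t^2 + 72·t - 18. The antiderivative of jerk is acceleration. Using a(0) = -2, we get a(t) = 80·t^3 + 36·t^2 - 18·t - 2. The integral of acceleration, with v(0) = 3, gives velocity: v(t) = 20·t^4 + 12·t^3 - 9·t^2 - 2·t + 3. We have velocity v(t) = 20·t^4 + 12·t^3 - 9·t^2 - 2·t + 3. Substituting t = 1: v(1) = 24.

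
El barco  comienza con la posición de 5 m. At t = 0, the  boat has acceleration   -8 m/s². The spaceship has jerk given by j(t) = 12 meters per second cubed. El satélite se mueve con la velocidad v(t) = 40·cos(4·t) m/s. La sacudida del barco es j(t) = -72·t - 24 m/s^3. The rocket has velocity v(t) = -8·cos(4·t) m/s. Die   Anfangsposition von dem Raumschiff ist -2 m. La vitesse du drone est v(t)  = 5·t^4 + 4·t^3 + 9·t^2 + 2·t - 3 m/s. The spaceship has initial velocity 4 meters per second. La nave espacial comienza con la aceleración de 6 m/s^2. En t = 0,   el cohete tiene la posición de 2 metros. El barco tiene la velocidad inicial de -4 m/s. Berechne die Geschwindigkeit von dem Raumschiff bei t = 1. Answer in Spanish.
Debemos encontrar la integral de nuestra ecuación de la sacudida j(t) = 12 2 veces. La integral de la sacudida es la aceleración. Usando a(0) = 6, obtenemos a(t) = 12·t + 6. La antiderivada de la aceleración es la velocidad. Usando v(0) = 4, obtenemos v(t) = 6·t^2 + 6·t + 4. De la ecuación de la velocidad v(t) = 6·t^2 + 6·t + 4, sustituimos t = 1 para obtener v = 16.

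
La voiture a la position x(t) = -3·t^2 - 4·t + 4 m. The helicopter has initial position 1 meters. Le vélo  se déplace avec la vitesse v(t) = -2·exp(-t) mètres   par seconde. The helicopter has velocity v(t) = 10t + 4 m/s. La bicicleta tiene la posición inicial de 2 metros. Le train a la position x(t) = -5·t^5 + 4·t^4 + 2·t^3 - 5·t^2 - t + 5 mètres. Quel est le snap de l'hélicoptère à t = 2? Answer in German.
Um dies zu lösen, müssen wir 3 Ableitungen unserer Gleichung für die Geschwindigkeit v(t) = 10·t + 4 nehmen. Mit d/dt von v(t) finden wir a(t) = 10. Mit d/dt von a(t) finden wir j(t) = 0. Mit d/dt von j(t) finden wir s(t) = 0. Wir haben den Snap s(t) = 0. Durch Einsetzen von t = 2: s(2) = 0.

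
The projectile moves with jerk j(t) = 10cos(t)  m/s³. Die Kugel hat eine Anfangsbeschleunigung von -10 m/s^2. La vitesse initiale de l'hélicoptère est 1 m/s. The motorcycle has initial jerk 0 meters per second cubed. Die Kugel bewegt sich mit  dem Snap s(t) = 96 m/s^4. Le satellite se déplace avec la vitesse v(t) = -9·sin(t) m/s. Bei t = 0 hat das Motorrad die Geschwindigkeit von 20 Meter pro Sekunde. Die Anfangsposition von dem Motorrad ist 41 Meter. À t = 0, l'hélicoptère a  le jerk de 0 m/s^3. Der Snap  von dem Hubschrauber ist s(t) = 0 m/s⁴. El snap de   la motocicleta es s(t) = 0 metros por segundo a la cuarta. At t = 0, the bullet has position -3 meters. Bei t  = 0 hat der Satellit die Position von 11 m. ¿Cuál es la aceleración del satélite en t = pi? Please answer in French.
Pour résoudre ceci, nous devons prendre 1 dérivée de notre équation de la vitesse v(t) = -9·sin(t). La dérivée de la vitesse donne l'accélération: a(t) = -9·cos(t). En utilisant a(t) = -9·cos(t) et en substituant t = pi, nous trouvons a = 9.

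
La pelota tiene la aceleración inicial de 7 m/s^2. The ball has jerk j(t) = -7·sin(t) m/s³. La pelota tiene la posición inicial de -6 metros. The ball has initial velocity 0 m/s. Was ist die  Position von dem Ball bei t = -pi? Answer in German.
Wir müssen unsere Gleichung für den Ruck j(t) = -7·sin(t) 3-mal integrieren. Das Integral von dem Ruck, mit a(0) = 7, ergibt die Beschleunigung: a(t) = 7·cos(t). Durch Integration von der Beschleunigung und Verwendung der Anfangsbedingung v(0) = 0, erhalten wir v(t) = 7·sin(t). Die Stammfunktion von der Geschwindigkeit, mit x(0) = -6, ergibt die Position: x(t) = 1 - 7·cos(t). Wir haben die Position x(t) = 1 - 7·cos(t). Durch Einsetzen von t = -pi: x(-pi) = 8.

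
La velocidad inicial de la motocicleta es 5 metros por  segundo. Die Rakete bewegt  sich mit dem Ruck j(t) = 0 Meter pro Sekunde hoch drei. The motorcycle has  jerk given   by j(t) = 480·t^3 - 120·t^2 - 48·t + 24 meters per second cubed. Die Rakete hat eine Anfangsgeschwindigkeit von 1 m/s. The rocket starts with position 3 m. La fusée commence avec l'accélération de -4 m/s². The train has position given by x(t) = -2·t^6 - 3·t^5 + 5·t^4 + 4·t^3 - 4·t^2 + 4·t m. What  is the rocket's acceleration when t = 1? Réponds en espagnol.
Para resolver esto, necesitamos tomar 1 integral de nuestra ecuación de la sacudida j(t) = 0. La integral de la sacudida es la aceleración. Usando a(0) = -4, obtenemos a(t) = -4. Tenemos la aceleración a(t) = -4. Sustituyendo t = 1: a(1) = -4.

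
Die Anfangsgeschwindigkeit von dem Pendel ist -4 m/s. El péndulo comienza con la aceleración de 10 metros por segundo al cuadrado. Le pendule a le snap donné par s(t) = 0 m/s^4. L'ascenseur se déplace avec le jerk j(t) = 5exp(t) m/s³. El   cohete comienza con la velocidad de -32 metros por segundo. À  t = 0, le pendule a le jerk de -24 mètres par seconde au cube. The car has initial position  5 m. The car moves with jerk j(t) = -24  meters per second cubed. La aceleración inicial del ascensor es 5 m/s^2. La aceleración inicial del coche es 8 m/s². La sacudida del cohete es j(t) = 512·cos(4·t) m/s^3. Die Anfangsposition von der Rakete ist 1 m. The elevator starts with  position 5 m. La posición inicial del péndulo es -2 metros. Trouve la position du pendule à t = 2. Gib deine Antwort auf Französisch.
En partant du snap s(t) = 0, nous prenons 4 intégrales. En prenant ∫s(t)dt et en appliquant j(0) = -24, nous trouvons j(t) = -24. En prenant ∫j(t)dt et en appliquant a(0) = 10, nous trouvons a(t) = 10 - 24·t. En intégrant l'accélération et en utilisant la condition initiale v(0) = -4, nous obtenons v(t) = -12·t^2 + 10·t - 4. La primitive de la vitesse, avec x(0) = -2, donne la position: x(t) = -4·t^3 + 5·t^2 - 4·t - 2. En utilisant x(t) = -4·t^3 + 5·t^2 - 4·t - 2 et en substituant t = 2, nous trouvons x = -22.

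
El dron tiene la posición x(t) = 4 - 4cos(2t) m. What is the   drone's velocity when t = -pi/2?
We must differentiate our position equation x(t) = 4 - 4·cos(2·t) 1 time. Differentiating position, we get velocity: v(t) = 8·sin(2·t). From the given velocity equation v(t) = 8·sin(2·t), we substitute t = -pi/2 to get v = 0.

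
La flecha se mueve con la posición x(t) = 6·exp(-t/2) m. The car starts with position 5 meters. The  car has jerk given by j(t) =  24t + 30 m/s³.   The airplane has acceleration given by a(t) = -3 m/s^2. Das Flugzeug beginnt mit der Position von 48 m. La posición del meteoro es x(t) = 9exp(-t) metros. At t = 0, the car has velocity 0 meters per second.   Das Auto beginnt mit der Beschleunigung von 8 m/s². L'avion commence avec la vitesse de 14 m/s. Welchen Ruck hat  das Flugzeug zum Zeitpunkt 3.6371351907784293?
Um dies zu lösen, müssen wir 1 Ableitung unserer Gleichung für die Beschleunigung a(t) = -3 nehmen. Die Ableitung von der Beschleunigung ergibt den Ruck: j(t) = 0. Mit j(t) = 0 und Einsetzen von t = 3.6371351907784293, finden wir j = 0.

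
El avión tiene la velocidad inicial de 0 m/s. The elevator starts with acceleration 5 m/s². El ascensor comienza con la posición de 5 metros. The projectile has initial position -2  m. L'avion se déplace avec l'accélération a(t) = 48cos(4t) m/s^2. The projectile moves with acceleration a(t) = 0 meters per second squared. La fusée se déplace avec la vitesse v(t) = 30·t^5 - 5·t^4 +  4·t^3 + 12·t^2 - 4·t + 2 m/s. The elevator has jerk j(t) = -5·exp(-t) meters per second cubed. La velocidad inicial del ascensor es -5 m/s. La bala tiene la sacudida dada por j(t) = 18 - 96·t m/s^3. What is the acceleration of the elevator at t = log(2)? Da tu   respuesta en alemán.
Wir müssen unsere Gleichung für den Ruck j(t) = -5·exp(-t) 1-mal integrieren. Durch Integration von dem Ruck und Verwendung der Anfangsbedingung a(0) = 5, erhalten wir a(t) = 5·exp(-t). Wir haben die Beschleunigung a(t) = 5·exp(-t). Durch Einsetzen von t = log(2): a(log(2)) = 5/2.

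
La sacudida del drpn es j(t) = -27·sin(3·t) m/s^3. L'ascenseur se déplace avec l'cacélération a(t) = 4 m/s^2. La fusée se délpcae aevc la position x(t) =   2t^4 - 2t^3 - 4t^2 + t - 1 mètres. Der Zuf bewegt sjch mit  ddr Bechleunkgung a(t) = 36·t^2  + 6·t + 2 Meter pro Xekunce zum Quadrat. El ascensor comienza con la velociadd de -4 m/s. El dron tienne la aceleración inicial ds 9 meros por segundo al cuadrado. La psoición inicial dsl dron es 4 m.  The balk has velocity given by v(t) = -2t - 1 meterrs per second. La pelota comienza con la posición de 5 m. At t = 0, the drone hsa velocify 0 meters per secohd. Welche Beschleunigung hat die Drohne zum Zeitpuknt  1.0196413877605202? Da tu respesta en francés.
Nous devons trouver l'intégrale de notre équation du jerk j(t) = -27·sin(3·t) 1 fois. En prenant ∫j(t)dt et en appliquant a(0) = 9, nous trouvons a(t) = 9·cos(3·t). De l'équation de l'accélération a(t) = 9·cos(3·t), nous substituons t = 1.0196413877605202 pour obtenir a = -8.96926415344631.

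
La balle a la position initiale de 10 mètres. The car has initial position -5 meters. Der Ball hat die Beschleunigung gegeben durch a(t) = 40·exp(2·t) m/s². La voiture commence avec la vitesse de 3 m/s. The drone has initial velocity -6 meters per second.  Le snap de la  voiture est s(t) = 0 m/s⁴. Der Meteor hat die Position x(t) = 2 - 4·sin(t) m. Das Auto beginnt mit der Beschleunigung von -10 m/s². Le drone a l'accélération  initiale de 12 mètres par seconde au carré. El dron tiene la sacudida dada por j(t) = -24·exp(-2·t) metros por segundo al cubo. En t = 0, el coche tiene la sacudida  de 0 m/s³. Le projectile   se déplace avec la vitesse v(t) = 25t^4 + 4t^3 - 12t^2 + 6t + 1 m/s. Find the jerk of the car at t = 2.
To find the answer, we compute 1 integral of s(t) = 0. The integral of snap is jerk. Using j(0) = 0, we get j(t) = 0. Using j(t) = 0 and substituting t = 2, we find j = 0.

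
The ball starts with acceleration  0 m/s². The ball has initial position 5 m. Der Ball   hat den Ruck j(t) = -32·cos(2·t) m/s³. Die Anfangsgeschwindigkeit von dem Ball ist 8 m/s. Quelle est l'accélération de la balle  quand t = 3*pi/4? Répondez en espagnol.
Partiendo de la sacudida j(t) = -32·cos(2·t), tomamos 1 antiderivada. Integrando la sacudida y usando la condición inicial a(0) = 0, obtenemos a(t) = -16·sin(2·t). De la ecuación de la aceleración a(t) = -16·sin(2·t), sustituimos t = 3*pi/4 para obtener a = 16.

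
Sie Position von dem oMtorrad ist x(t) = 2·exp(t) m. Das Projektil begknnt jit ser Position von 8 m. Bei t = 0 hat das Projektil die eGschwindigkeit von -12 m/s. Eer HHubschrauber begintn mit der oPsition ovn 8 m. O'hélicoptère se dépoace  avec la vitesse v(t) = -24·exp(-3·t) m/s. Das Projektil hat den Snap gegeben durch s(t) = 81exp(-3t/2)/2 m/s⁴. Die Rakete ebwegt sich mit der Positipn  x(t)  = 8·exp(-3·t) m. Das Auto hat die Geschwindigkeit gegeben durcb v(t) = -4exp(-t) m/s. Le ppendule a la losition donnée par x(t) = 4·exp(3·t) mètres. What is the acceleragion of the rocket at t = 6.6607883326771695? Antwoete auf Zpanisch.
Para resolver esto, necesitamos tomar 2 derivadas de nuestra ecuación de la posición x(t) = 8·exp(-3·t). La derivada de la posición da la velocidad: v(t) = -24·exp(-3·t). Derivando la velocidad, obtenemos la aceleración: a(t) = 72·exp(-3·t). De la ecuación de la aceleración a(t) = 72·exp(-3·t), sustituimos t = 6.6607883326771695 para obtener a = 1.51043361513226E-7.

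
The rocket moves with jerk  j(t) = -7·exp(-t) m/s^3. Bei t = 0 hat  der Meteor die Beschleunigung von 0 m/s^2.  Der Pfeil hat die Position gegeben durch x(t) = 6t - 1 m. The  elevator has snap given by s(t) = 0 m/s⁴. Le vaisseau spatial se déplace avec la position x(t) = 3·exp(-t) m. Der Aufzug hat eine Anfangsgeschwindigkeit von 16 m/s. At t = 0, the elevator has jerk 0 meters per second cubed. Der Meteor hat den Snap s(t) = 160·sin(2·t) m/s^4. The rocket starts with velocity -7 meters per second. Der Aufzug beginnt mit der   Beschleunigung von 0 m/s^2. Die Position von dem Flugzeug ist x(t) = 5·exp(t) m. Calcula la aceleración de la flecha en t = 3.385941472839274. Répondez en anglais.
Starting from position x(t) = 6·t - 1, we take 2 derivatives. Differentiating position, we get velocity: v(t) = 6. Differentiating velocity, we get acceleration: a(t) = 0. From the given acceleration equation a(t) = 0, we substitute t = 3.385941472839274 to get a = 0.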